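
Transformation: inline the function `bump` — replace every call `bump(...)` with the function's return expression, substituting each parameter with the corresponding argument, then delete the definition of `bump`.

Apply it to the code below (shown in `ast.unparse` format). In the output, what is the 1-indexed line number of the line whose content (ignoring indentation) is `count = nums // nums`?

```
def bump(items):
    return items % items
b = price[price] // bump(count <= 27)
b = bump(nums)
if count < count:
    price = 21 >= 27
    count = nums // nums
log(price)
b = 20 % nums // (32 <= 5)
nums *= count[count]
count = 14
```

5

Transformed code:
b = price[price] // ((count <= 27) % (count <= 27))
b = nums % nums
if count < count:
    price = 21 >= 27
    count = nums // nums
log(price)
b = 20 % nums // (32 <= 5)
nums *= count[count]
count = 14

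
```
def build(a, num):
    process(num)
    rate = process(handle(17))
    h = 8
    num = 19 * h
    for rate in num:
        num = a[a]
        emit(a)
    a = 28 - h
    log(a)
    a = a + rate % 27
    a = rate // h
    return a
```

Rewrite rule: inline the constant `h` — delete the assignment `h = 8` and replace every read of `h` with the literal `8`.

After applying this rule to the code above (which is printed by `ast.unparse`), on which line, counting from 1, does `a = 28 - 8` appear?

8

Transformed code:
def build(a, num):
    process(num)
    rate = process(handle(17))
    num = 19 * 8
    for rate in num:
        num = a[a]
        emit(a)
    a = 28 - 8
    log(a)
    a = a + rate % 27
    a = rate // 8
    return a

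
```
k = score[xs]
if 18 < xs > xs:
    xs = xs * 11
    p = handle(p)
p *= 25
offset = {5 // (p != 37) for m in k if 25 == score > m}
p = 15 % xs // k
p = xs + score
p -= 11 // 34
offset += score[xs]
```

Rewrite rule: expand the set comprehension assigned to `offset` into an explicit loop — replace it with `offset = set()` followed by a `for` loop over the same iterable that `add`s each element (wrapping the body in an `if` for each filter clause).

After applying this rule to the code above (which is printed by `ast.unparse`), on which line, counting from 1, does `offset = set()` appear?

6

Transformed code:
k = score[xs]
if 18 < xs > xs:
    xs = xs * 11
    p = handle(p)
p *= 25
offset = set()
for m in k:
    if 25 == score > m:
        offset.add(5 // (p != 37))
p = 15 % xs // k
p = xs + score
p -= 11 // 34
offset += score[xs]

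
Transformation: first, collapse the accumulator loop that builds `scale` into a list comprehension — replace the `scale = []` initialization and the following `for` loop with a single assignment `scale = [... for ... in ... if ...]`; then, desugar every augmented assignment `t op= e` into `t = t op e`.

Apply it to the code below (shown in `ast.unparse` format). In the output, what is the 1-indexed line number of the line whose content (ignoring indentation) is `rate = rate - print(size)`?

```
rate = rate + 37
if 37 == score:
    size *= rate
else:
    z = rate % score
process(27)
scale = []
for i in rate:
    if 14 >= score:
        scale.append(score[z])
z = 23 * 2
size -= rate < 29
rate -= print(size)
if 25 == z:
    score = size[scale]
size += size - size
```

10

Transformed code:
rate = rate + 37
if 37 == score:
    size = size * rate
else:
    z = rate % score
process(27)
scale = [score[z] for i in rate if 14 >= score]
z = 23 * 2
size = size - (rate < 29)
rate = rate - print(size)
if 25 == z:
    score = size[scale]
size = size + (size - size)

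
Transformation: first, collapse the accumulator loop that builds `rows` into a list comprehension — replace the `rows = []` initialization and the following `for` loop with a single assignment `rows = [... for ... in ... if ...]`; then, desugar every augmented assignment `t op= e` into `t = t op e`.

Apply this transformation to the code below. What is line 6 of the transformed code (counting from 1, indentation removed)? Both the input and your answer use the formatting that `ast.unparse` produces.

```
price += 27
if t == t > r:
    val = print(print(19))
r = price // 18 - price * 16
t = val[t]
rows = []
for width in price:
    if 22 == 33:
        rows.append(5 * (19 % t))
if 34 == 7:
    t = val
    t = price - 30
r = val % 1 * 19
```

Transformed code:
price = price + 27
if t == t > r:
    val = print(print(19))
r = price // 18 - price * 16
t = val[t]
rows = [5 * (19 % t) for width in price if 22 == 33]
if 34 == 7:
    t = val
    t = price - 30
r = val % 1 * 19

rows = [5 * (19 % t) for width in price if 22 == 33]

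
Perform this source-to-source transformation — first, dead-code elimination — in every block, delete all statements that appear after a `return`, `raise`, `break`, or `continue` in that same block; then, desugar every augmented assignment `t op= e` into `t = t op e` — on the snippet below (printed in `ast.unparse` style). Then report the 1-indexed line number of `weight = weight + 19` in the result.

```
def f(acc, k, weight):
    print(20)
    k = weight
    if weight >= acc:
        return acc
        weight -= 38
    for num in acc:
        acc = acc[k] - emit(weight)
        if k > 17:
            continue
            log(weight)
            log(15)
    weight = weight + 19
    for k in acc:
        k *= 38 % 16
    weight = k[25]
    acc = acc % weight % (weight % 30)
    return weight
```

Transformed code:
def f(acc, k, weight):
    print(20)
    k = weight
    if weight >= acc:
        return acc
    for num in acc:
        acc = acc[k] - emit(weight)
        if k > 17:
            continue
    weight = weight + 19
    for k in acc:
        k = k * (38 % 16)
    weight = k[25]
    acc = acc % weight % (weight % 30)
    return weight

10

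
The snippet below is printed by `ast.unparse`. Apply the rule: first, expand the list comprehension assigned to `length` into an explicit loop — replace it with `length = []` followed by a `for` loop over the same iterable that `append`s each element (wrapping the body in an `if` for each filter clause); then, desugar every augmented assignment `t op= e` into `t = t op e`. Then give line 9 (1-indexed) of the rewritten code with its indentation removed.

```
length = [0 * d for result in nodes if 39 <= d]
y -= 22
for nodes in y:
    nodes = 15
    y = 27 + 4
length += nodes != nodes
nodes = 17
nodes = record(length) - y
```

length = length + (nodes != nodes)

Transformed code:
length = []
for result in nodes:
    if 39 <= d:
        length.append(0 * d)
y = y - 22
for nodes in y:
    nodes = 15
    y = 27 + 4
length = length + (nodes != nodes)
nodes = 17
nodes = record(length) - y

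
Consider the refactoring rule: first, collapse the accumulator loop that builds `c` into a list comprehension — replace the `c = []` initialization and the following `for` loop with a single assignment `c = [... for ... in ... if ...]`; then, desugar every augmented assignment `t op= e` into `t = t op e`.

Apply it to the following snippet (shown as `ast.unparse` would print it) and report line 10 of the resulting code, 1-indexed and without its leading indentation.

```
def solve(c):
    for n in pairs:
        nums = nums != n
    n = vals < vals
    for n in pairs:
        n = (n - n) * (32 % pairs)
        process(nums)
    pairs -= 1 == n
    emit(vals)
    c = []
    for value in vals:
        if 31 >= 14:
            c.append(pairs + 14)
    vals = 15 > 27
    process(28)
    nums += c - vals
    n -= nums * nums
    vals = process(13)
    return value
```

Transformed code:
def solve(c):
    for n in pairs:
        nums = nums != n
    n = vals < vals
    for n in pairs:
        n = (n - n) * (32 % pairs)
        process(nums)
    pairs = pairs - (1 == n)
    emit(vals)
    c = [pairs + 14 for value in vals if 31 >= 14]
    vals = 15 > 27
    process(28)
    nums = nums + (c - vals)
    n = n - nums * nums
    vals = process(13)
    return value

c = [pairs + 14 for value in vals if 31 >= 14]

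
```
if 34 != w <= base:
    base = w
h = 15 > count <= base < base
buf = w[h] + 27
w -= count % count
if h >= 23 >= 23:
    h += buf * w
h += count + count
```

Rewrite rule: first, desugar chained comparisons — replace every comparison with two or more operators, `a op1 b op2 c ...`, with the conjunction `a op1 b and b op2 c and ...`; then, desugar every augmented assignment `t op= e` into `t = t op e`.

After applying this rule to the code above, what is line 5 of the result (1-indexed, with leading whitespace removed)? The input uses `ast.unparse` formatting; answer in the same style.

w = w - count % count

Transformed code:
if 34 != w and w <= base:
    base = w
h = 15 > count and count <= base and (base < base)
buf = w[h] + 27
w = w - count % count
if h >= 23 and 23 >= 23:
    h = h + buf * w
h = h + (count + count)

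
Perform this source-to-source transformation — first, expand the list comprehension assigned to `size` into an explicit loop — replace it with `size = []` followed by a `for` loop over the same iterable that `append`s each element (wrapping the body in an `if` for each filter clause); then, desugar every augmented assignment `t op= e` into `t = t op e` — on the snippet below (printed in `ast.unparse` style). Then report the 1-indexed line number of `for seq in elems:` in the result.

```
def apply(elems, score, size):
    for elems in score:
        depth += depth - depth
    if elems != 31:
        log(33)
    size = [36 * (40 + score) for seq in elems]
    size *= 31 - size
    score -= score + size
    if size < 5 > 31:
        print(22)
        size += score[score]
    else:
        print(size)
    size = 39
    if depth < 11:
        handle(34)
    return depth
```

Transformed code:
def apply(elems, score, size):
    for elems in score:
        depth = depth + (depth - depth)
    if elems != 31:
        log(33)
    size = []
    for seq in elems:
        size.append(36 * (40 + score))
    size = size * (31 - size)
    score = score - (score + size)
    if size < 5 > 31:
        print(22)
        size = size + score[score]
    else:
        print(size)
    size = 39
    if depth < 11:
        handle(34)
    return depth

7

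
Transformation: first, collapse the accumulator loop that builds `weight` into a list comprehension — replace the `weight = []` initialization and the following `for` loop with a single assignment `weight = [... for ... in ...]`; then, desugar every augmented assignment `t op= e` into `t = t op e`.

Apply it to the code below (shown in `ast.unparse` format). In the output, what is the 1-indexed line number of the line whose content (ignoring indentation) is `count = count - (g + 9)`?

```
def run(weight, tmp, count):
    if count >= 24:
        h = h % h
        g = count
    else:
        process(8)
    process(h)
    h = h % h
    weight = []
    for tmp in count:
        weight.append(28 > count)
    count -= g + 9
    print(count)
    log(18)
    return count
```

Transformed code:
def run(weight, tmp, count):
    if count >= 24:
        h = h % h
        g = count
    else:
        process(8)
    process(h)
    h = h % h
    weight = [28 > count for tmp in count]
    count = count - (g + 9)
    print(count)
    log(18)
    return count

10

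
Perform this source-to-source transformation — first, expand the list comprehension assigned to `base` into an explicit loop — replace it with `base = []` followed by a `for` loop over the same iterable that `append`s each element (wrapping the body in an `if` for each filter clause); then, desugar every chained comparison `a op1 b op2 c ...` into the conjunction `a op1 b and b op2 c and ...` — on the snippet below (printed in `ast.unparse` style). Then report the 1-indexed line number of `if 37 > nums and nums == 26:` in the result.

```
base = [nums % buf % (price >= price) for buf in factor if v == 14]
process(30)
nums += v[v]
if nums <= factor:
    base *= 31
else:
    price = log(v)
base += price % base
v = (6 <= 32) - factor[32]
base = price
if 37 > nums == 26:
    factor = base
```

14

Transformed code:
base = []
for buf in factor:
    if v == 14:
        base.append(nums % buf % (price >= price))
process(30)
nums += v[v]
if nums <= factor:
    base *= 31
else:
    price = log(v)
base += price % base
v = (6 <= 32) - factor[32]
base = price
if 37 > nums and nums == 26:
    factor = base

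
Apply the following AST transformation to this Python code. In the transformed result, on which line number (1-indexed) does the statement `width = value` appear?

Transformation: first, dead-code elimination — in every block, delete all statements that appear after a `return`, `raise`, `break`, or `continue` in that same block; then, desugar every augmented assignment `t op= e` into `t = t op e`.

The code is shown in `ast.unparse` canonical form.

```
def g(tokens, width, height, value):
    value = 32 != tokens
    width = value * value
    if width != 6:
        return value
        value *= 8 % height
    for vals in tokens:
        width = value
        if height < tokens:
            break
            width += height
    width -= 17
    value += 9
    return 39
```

7

Transformed code:
def g(tokens, width, height, value):
    value = 32 != tokens
    width = value * value
    if width != 6:
        return value
    for vals in tokens:
        width = value
        if height < tokens:
            break
    width = width - 17
    value = value + 9
    return 39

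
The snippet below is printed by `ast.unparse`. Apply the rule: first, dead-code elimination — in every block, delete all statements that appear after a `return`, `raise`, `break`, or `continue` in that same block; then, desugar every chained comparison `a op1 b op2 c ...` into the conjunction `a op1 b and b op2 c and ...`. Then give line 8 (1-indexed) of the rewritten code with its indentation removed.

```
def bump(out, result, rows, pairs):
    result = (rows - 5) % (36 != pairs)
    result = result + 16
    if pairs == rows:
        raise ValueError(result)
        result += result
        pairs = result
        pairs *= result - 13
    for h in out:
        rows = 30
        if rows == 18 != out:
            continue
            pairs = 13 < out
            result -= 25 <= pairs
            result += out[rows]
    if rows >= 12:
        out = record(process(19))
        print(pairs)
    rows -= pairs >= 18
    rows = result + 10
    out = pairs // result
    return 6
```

if rows == 18 and 18 != out:

Transformed code:
def bump(out, result, rows, pairs):
    result = (rows - 5) % (36 != pairs)
    result = result + 16
    if pairs == rows:
        raise ValueError(result)
    for h in out:
        rows = 30
        if rows == 18 and 18 != out:
            continue
    if rows >= 12:
        out = record(process(19))
        print(pairs)
    rows -= pairs >= 18
    rows = result + 10
    out = pairs // result
    return 6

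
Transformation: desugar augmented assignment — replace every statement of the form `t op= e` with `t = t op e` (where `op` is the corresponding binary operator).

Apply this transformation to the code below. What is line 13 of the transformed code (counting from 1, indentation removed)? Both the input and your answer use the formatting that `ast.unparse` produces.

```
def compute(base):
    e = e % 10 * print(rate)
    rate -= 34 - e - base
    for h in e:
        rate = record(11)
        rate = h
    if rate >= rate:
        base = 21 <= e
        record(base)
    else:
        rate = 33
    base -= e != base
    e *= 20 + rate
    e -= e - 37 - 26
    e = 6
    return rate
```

e = e * (20 + rate)

Transformed code:
def compute(base):
    e = e % 10 * print(rate)
    rate = rate - (34 - e - base)
    for h in e:
        rate = record(11)
        rate = h
    if rate >= rate:
        base = 21 <= e
        record(base)
    else:
        rate = 33
    base = base - (e != base)
    e = e * (20 + rate)
    e = e - (e - 37 - 26)
    e = 6
    return rate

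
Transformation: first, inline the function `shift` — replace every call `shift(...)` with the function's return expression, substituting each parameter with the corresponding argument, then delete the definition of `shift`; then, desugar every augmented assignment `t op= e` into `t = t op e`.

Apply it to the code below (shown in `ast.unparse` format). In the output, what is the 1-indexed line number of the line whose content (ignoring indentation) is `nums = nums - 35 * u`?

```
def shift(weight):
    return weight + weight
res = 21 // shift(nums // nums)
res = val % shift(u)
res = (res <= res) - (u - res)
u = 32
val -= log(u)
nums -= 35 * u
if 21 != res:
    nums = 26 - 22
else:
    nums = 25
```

Transformed code:
res = 21 // (nums // nums + nums // nums)
res = val % (u + u)
res = (res <= res) - (u - res)
u = 32
val = val - log(u)
nums = nums - 35 * u
if 21 != res:
    nums = 26 - 22
else:
    nums = 25

6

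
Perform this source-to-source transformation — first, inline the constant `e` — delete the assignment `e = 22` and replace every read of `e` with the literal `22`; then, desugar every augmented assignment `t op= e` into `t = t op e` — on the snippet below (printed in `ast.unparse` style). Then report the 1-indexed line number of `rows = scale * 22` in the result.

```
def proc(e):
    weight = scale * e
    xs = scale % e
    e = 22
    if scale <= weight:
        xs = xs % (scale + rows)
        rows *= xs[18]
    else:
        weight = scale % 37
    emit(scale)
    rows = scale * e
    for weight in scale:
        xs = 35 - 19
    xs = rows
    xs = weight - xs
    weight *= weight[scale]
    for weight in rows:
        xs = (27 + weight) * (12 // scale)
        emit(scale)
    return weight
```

10

Transformed code:
def proc(e):
    weight = scale * 22
    xs = scale % 22
    if scale <= weight:
        xs = xs % (scale + rows)
        rows = rows * xs[18]
    else:
        weight = scale % 37
    emit(scale)
    rows = scale * 22
    for weight in scale:
        xs = 35 - 19
    xs = rows
    xs = weight - xs
    weight = weight * weight[scale]
    for weight in rows:
        xs = (27 + weight) * (12 // scale)
        emit(scale)
    return weight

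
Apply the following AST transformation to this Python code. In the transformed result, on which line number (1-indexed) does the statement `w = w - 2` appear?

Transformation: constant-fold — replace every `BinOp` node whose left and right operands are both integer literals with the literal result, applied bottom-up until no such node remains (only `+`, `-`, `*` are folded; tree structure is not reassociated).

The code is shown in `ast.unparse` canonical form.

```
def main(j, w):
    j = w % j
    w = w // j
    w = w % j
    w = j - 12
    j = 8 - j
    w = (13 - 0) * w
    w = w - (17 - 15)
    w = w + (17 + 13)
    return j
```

Transformed code:
def main(j, w):
    j = w % j
    w = w // j
    w = w % j
    w = j - 12
    j = 8 - j
    w = 13 * w
    w = w - 2
    w = w + 30
    return j

8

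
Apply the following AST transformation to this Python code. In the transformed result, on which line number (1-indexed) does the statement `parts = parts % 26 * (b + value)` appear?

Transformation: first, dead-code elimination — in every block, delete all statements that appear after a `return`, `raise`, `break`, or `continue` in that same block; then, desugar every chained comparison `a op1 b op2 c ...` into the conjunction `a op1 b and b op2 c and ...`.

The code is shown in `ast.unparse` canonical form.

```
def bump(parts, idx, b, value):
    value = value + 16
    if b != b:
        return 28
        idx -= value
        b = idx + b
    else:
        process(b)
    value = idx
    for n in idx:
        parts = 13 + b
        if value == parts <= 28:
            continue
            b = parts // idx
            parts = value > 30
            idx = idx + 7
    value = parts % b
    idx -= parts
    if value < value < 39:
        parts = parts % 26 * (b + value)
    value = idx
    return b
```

Transformed code:
def bump(parts, idx, b, value):
    value = value + 16
    if b != b:
        return 28
    else:
        process(b)
    value = idx
    for n in idx:
        parts = 13 + b
        if value == parts and parts <= 28:
            continue
    value = parts % b
    idx -= parts
    if value < value and value < 39:
        parts = parts % 26 * (b + value)
    value = idx
    return b

15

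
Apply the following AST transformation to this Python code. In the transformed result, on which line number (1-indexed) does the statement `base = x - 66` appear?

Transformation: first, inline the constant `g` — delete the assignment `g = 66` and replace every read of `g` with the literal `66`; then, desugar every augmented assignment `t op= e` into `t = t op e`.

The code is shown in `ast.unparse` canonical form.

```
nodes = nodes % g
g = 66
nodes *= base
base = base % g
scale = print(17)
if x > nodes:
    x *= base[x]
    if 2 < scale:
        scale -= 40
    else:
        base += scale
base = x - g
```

Transformed code:
nodes = nodes % 66
nodes = nodes * base
base = base % 66
scale = print(17)
if x > nodes:
    x = x * base[x]
    if 2 < scale:
        scale = scale - 40
    else:
        base = base + scale
base = x - 66

11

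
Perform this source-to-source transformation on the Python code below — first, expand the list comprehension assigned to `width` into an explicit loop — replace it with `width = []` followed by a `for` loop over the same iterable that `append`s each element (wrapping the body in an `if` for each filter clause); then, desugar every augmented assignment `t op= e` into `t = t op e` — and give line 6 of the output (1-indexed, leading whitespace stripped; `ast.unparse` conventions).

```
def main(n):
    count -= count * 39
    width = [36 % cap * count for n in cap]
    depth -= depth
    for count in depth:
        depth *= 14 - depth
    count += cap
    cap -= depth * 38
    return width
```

depth = depth - depth

Transformed code:
def main(n):
    count = count - count * 39
    width = []
    for n in cap:
        width.append(36 % cap * count)
    depth = depth - depth
    for count in depth:
        depth = depth * (14 - depth)
    count = count + cap
    cap = cap - depth * 38
    return width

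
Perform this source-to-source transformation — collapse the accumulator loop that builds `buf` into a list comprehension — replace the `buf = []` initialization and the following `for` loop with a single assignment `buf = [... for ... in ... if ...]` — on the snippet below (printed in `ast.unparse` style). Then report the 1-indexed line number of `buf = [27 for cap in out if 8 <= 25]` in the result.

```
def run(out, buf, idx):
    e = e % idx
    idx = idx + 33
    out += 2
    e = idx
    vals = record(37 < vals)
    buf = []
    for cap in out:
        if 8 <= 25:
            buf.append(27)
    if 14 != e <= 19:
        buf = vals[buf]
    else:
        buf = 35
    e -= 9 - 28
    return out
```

7

Transformed code:
def run(out, buf, idx):
    e = e % idx
    idx = idx + 33
    out += 2
    e = idx
    vals = record(37 < vals)
    buf = [27 for cap in out if 8 <= 25]
    if 14 != e <= 19:
        buf = vals[buf]
    else:
        buf = 35
    e -= 9 - 28
    return out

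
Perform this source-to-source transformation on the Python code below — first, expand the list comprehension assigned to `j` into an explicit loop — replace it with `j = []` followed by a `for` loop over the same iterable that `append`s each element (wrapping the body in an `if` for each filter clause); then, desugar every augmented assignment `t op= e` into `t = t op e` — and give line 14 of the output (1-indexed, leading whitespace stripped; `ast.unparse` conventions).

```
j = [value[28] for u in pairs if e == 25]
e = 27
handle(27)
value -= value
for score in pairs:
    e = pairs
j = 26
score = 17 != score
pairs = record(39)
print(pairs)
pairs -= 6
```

pairs = pairs - 6

Transformed code:
j = []
for u in pairs:
    if e == 25:
        j.append(value[28])
e = 27
handle(27)
value = value - value
for score in pairs:
    e = pairs
j = 26
score = 17 != score
pairs = record(39)
print(pairs)
pairs = pairs - 6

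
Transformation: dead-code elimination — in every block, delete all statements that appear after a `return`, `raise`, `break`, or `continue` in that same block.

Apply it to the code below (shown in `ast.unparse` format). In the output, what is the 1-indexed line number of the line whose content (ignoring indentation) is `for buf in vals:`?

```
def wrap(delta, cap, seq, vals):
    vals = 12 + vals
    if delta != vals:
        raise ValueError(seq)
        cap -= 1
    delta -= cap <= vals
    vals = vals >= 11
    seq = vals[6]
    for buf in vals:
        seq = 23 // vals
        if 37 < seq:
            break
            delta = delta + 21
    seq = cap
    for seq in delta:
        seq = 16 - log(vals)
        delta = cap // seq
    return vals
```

8

Transformed code:
def wrap(delta, cap, seq, vals):
    vals = 12 + vals
    if delta != vals:
        raise ValueError(seq)
    delta -= cap <= vals
    vals = vals >= 11
    seq = vals[6]
    for buf in vals:
        seq = 23 // vals
        if 37 < seq:
            break
    seq = cap
    for seq in delta:
        seq = 16 - log(vals)
        delta = cap // seq
    return vals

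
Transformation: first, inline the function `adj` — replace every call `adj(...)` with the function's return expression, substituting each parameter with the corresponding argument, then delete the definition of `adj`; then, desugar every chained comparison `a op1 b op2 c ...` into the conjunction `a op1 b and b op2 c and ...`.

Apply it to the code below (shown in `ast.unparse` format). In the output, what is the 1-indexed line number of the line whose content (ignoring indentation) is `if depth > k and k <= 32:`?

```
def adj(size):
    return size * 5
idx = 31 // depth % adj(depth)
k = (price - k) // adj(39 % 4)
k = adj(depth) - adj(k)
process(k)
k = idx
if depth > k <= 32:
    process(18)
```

6

Transformed code:
idx = 31 // depth % (depth * 5)
k = (price - k) // (39 % 4 * 5)
k = depth * 5 - k * 5
process(k)
k = idx
if depth > k and k <= 32:
    process(18)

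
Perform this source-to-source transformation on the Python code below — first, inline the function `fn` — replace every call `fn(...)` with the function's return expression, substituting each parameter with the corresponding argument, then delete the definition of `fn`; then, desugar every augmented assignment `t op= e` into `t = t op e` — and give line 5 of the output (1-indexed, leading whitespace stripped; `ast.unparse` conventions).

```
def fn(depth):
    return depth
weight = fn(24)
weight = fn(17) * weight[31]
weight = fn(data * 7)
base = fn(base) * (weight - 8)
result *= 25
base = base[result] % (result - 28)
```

Transformed code:
weight = 24
weight = 17 * weight[31]
weight = data * 7
base = base * (weight - 8)
result = result * 25
base = base[result] % (result - 28)

result = result * 25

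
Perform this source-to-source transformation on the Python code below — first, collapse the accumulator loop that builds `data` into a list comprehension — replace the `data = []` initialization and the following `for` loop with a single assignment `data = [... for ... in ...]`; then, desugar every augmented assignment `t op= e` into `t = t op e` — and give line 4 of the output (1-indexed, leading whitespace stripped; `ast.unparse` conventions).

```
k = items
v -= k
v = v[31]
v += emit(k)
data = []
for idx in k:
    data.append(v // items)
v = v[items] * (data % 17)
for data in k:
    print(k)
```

v = v + emit(k)

Transformed code:
k = items
v = v - k
v = v[31]
v = v + emit(k)
data = [v // items for idx in k]
v = v[items] * (data % 17)
for data in k:
    print(k)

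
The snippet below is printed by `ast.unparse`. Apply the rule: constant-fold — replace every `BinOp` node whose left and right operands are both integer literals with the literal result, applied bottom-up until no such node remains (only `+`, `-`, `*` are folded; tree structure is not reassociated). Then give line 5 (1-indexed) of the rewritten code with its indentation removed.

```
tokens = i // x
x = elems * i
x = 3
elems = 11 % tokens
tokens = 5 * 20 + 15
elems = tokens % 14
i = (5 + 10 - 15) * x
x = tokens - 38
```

tokens = 115

Transformed code:
tokens = i // x
x = elems * i
x = 3
elems = 11 % tokens
tokens = 115
elems = tokens % 14
i = 0 * x
x = tokens - 38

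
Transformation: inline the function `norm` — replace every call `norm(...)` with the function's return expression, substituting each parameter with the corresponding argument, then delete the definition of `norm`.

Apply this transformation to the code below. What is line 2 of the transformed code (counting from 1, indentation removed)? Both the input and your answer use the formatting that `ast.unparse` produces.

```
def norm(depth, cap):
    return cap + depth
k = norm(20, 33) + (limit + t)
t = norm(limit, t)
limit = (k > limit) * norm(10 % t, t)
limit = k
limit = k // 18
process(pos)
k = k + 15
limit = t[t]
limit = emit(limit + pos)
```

Transformed code:
k = 33 + 20 + (limit + t)
t = t + limit
limit = (k > limit) * (t + 10 % t)
limit = k
limit = k // 18
process(pos)
k = k + 15
limit = t[t]
limit = emit(limit + pos)

t = t + limit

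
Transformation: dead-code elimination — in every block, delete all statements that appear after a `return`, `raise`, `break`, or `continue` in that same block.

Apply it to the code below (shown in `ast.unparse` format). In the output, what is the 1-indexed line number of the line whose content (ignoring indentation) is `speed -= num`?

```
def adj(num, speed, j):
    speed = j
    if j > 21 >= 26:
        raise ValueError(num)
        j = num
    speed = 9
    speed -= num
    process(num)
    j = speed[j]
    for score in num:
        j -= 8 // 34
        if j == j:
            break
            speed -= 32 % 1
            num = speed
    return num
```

6

Transformed code:
def adj(num, speed, j):
    speed = j
    if j > 21 >= 26:
        raise ValueError(num)
    speed = 9
    speed -= num
    process(num)
    j = speed[j]
    for score in num:
        j -= 8 // 34
        if j == j:
            break
    return num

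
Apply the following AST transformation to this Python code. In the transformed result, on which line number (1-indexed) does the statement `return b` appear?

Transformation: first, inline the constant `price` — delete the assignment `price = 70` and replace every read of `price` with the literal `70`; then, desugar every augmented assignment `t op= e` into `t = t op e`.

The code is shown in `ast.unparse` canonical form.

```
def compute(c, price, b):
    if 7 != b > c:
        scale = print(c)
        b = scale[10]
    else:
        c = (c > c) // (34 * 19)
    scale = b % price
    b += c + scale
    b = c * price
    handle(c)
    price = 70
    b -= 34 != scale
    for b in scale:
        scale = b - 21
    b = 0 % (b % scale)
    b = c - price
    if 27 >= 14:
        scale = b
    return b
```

Transformed code:
def compute(c, price, b):
    if 7 != b > c:
        scale = print(c)
        b = scale[10]
    else:
        c = (c > c) // (34 * 19)
    scale = b % 70
    b = b + (c + scale)
    b = c * 70
    handle(c)
    b = b - (34 != scale)
    for b in scale:
        scale = b - 21
    b = 0 % (b % scale)
    b = c - 70
    if 27 >= 14:
        scale = b
    return b

18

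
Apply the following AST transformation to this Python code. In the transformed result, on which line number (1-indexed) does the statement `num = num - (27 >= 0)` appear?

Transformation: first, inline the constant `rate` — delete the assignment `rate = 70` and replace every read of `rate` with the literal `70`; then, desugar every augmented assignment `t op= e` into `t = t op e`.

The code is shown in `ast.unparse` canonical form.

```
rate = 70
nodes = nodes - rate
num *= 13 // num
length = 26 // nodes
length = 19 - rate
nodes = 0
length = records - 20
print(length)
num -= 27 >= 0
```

Transformed code:
nodes = nodes - 70
num = num * (13 // num)
length = 26 // nodes
length = 19 - 70
nodes = 0
length = records - 20
print(length)
num = num - (27 >= 0)

8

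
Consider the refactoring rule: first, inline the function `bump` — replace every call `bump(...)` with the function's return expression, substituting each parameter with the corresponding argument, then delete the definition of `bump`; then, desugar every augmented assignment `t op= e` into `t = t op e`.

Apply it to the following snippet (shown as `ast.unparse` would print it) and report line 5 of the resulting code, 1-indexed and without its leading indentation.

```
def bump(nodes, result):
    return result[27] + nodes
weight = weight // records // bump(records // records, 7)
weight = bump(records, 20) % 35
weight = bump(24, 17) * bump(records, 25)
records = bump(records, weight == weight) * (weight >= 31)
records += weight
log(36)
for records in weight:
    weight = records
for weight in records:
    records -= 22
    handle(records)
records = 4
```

Transformed code:
weight = weight // records // (7[27] + records // records)
weight = (20[27] + records) % 35
weight = (17[27] + 24) * (25[27] + records)
records = ((weight == weight)[27] + records) * (weight >= 31)
records = records + weight
log(36)
for records in weight:
    weight = records
for weight in records:
    records = records - 22
    handle(records)
records = 4

records = records + weight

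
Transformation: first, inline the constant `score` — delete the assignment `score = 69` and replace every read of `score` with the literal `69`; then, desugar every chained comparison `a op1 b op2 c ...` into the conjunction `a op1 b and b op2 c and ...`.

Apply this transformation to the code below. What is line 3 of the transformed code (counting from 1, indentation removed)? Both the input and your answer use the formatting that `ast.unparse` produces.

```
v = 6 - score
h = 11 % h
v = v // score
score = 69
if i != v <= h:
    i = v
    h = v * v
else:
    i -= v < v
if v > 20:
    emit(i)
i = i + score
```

Transformed code:
v = 6 - 69
h = 11 % h
v = v // 69
if i != v and v <= h:
    i = v
    h = v * v
else:
    i -= v < v
if v > 20:
    emit(i)
i = i + 69

v = v // 69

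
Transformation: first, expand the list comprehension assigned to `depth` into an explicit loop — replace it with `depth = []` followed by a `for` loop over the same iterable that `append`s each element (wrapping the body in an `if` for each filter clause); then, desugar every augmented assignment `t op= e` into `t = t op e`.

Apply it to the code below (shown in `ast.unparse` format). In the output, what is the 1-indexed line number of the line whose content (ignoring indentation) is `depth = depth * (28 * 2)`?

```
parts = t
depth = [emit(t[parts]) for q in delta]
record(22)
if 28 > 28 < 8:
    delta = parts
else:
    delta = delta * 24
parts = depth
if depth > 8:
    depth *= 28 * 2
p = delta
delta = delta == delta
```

Transformed code:
parts = t
depth = []
for q in delta:
    depth.append(emit(t[parts]))
record(22)
if 28 > 28 < 8:
    delta = parts
else:
    delta = delta * 24
parts = depth
if depth > 8:
    depth = depth * (28 * 2)
p = delta
delta = delta == delta

12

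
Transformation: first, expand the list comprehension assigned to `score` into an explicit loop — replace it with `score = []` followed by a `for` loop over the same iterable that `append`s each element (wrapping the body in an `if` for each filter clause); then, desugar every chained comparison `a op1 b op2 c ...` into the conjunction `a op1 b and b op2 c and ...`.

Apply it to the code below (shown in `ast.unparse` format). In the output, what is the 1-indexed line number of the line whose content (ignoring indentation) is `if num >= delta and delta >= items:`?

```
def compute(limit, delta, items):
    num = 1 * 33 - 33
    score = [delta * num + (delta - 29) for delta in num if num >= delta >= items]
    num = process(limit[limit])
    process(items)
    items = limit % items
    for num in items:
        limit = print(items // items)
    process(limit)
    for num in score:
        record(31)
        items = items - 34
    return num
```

Transformed code:
def compute(limit, delta, items):
    num = 1 * 33 - 33
    score = []
    for delta in num:
        if num >= delta and delta >= items:
            score.append(delta * num + (delta - 29))
    num = process(limit[limit])
    process(items)
    items = limit % items
    for num in items:
        limit = print(items // items)
    process(limit)
    for num in score:
        record(31)
        items = items - 34
    return num

5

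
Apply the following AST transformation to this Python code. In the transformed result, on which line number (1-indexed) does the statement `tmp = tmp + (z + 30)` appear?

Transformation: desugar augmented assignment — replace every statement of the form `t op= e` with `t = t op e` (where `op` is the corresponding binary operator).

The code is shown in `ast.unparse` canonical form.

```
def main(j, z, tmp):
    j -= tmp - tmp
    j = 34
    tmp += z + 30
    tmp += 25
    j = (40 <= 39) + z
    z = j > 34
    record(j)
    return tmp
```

Transformed code:
def main(j, z, tmp):
    j = j - (tmp - tmp)
    j = 34
    tmp = tmp + (z + 30)
    tmp = tmp + 25
    j = (40 <= 39) + z
    z = j > 34
    record(j)
    return tmp

4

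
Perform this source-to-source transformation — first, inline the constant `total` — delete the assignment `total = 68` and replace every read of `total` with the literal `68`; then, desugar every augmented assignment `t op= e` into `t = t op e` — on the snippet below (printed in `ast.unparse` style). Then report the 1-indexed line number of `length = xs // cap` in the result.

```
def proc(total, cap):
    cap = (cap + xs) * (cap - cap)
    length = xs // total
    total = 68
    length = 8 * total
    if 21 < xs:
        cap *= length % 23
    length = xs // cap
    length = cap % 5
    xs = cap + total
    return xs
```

Transformed code:
def proc(total, cap):
    cap = (cap + xs) * (cap - cap)
    length = xs // 68
    length = 8 * 68
    if 21 < xs:
        cap = cap * (length % 23)
    length = xs // cap
    length = cap % 5
    xs = cap + 68
    return xs

7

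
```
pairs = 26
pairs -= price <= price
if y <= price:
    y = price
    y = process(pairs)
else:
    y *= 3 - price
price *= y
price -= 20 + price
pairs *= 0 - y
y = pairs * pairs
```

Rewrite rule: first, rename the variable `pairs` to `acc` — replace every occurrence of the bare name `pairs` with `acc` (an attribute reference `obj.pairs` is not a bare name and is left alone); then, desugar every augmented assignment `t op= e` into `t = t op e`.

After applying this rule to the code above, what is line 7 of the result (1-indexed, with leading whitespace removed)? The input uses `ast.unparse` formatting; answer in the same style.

y = y * (3 - price)

Transformed code:
acc = 26
acc = acc - (price <= price)
if y <= price:
    y = price
    y = process(acc)
else:
    y = y * (3 - price)
price = price * y
price = price - (20 + price)
acc = acc * (0 - y)
y = acc * acc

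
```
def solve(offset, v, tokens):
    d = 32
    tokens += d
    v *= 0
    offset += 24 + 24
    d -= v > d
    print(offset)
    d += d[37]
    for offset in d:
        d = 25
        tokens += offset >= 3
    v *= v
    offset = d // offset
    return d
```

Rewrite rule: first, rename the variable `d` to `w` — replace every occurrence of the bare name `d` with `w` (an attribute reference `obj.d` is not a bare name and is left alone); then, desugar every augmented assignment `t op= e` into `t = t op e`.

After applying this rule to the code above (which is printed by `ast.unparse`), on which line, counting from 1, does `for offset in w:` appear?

Transformed code:
def solve(offset, v, tokens):
    w = 32
    tokens = tokens + w
    v = v * 0
    offset = offset + (24 + 24)
    w = w - (v > w)
    print(offset)
    w = w + w[37]
    for offset in w:
        w = 25
        tokens = tokens + (offset >= 3)
    v = v * v
    offset = w // offset
    return w

9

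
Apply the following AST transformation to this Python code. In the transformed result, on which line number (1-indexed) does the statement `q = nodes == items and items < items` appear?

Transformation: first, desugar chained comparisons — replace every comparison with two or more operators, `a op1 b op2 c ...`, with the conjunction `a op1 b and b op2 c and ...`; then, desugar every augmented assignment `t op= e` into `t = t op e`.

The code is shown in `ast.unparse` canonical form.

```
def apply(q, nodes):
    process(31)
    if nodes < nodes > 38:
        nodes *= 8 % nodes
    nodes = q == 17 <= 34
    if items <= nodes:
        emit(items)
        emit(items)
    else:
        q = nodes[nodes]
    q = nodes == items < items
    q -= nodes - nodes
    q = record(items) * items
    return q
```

11

Transformed code:
def apply(q, nodes):
    process(31)
    if nodes < nodes and nodes > 38:
        nodes = nodes * (8 % nodes)
    nodes = q == 17 and 17 <= 34
    if items <= nodes:
        emit(items)
        emit(items)
    else:
        q = nodes[nodes]
    q = nodes == items and items < items
    q = q - (nodes - nodes)
    q = record(items) * items
    return q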